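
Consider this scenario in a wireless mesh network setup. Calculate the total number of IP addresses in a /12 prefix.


Given: CIDR prefix /12
Host bits = 32 - 12 = 20
Total addresses = 2^20 = 1048576

1048576


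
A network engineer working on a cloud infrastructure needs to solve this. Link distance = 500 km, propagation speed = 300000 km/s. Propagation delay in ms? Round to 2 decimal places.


Given: distance = 500 km, speed = 300000 km/s
Delay = distance / speed = 500 / 300000 seconds
Delay in ms = 500 * 1000 / 300000
Delay = 1.6667 ms
Rounded to 2 dp = 1.67 ms

1.67


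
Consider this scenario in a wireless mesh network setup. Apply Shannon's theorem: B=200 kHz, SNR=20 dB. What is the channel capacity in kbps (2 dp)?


Given: B = 200 kHz, SNR = 20 dB
SNR linear = 10^(20/10) = 100
1 + SNR = 101
log2(101) = 6.6582114828
C = 200 * 1000 * 6.6582114828 = 1331642.2966 bps
C = 1331.642297 kbps -> 1331.64 kbps (2 dp)

1331.64


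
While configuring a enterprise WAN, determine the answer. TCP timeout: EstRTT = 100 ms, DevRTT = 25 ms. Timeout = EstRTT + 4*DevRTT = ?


Given: EstRTT = 100 ms, DevRTT = 25 ms
Timeout = EstRTT + 4 * DevRTT
4 * DevRTT = 4 * 25 = 100
Timeout = 100 + 100 = 200 ms

200


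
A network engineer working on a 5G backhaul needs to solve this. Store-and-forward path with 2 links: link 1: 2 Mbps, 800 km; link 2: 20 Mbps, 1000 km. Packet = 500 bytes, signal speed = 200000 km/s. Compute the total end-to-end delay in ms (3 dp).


Packet = 500 bytes = 4000 bits. Store-and-forward: sum (t_trans + t_prop) per link.
Link 1: t_trans = 4000/(2*10^6) s = 2.0000 ms; t_prop = 800/200000 s = 4.0000 ms; subtotal = 6.0000 ms
Link 2: t_trans = 4000/(20*10^6) s = 0.2000 ms; t_prop = 1000/200000 s = 5.0000 ms; subtotal = 5.2000 ms
End-to-end = 6.0000 + 5.2000 = 11.2000 ms -> 11.200 ms (3 dp)

11.200


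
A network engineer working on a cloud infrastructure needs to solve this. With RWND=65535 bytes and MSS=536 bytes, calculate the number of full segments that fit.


Given: RWND = 65535 bytes, MSS = 536 bytes
Full segments = floor(RWND / MSS)
Full segments = floor(65535 / 536)
Full segments = floor(122.2668) = 122

122


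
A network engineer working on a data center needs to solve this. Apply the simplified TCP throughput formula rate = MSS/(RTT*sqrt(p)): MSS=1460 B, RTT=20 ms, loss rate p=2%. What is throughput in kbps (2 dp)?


Given: MSS = 1460 bytes, RTT = 20 ms, loss = 2%
RTT in seconds = 20 / 1000 = 0.02
Loss rate = 2% = 0.02
sqrt(loss) = sqrt(0.02) = 0.141421356237
Throughput (bytes/s) = 1460 / (0.02 * 0.141421356237) = 516187.9503
Throughput (kbps) = 516187.9503 * 8 / 1000 = 4129.503602 -> 4129.50 kbps (2 dp)

4129.50


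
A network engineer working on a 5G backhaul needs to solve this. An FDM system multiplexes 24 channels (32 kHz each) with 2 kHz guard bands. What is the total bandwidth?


Given: 24 channels, 32 kHz each, guard = 2 kHz
Channel bandwidth = 24 * 32 = 768 kHz
Guard bands = 23 gaps * 2 kHz = 46 kHz
Total = 768 + 46 = 814 kHz

814


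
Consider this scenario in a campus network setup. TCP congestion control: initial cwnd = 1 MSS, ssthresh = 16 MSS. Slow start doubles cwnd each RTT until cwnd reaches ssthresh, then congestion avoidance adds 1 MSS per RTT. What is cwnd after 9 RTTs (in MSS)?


RTT 0: cwnd = 1 MSS (initial)
RTT 1: cwnd = 2 MSS (slow start, doubled)
RTT 2: cwnd = 4 MSS (slow start, doubled)
RTT 3: cwnd = 8 MSS (slow start, doubled)
RTT 4: cwnd = 16 MSS (slow start, doubled)
RTT 5: cwnd = 17 MSS (congestion avoidance, +1)
RTT 6: cwnd = 18 MSS (congestion avoidance, +1)
RTT 7: cwnd = 19 MSS (congestion avoidance, +1)
RTT 8: cwnd = 20 MSS (congestion avoidance, +1)
RTT 9: cwnd = 21 MSS (congestion avoidance, +1)

21


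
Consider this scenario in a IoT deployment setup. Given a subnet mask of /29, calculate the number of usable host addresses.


Given: subnet mask /29
Host bits = 32 - 29 = 3
Total addresses = 2^3 = 8
Usable hosts = 8 - 2 (network + broadcast) = 6

6


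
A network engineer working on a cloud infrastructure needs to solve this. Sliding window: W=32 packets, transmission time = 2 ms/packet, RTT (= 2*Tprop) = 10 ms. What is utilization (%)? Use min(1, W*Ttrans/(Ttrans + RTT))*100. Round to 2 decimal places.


Given: W = 32, Ttrans = 2 ms, RTT = 10 ms (= 2 * Tprop, Tprop = 5 ms)
Cycle time = Ttrans + RTT = 2 + 10 = 12 ms (first packet sent until its ACK returns)
W * Ttrans = 32 * 2 = 64 ms of sending per cycle
W * Ttrans / (Ttrans + RTT) = 64 / 12 = 5.333333
U = min(1, 5.333333) = 1.000000
U% = 100.00%

100.00


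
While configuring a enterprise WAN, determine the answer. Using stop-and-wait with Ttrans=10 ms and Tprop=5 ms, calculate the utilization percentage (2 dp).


Given: Ttrans = 10 ms, Tprop = 5 ms
RTT = 2 * Tprop = 2 * 5 = 10 ms
U = Ttrans / (Ttrans + RTT)
U = 10 / (10 + 10)
U = 10 / 20 = 0.5
U% = 50.00%

50.00


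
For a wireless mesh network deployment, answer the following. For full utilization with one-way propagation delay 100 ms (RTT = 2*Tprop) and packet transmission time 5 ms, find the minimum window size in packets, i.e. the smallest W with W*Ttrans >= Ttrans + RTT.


Given: Ttrans = 5 ms, RTT = 200 ms (= 2 * Tprop, Tprop = 100 ms)
Time until first ACK returns = Ttrans + RTT = 5 + 200 = 205 ms
Need W * Ttrans >= Ttrans + RTT  ->  W >= (Ttrans + RTT) / Ttrans
(Ttrans + RTT) / Ttrans = 205 / 5 = 41
W_min = ceil(41) = 41

41


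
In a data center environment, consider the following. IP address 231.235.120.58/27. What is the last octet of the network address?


Given: IP = 231.235.120.58, prefix = /27
Subnet mask = 255.255.255.224
Last octet of IP: 58
Last octet of mask: 224
Network last octet = 58 AND 224 = 32

32


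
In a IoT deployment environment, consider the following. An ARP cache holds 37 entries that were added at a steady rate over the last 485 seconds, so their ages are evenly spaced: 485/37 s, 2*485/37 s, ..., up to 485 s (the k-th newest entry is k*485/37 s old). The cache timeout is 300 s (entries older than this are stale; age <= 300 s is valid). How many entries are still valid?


Ages are k * 485/37 s for k = 1..37 (spacing = 13.1081 s).
Entry k is valid iff k * 485/37 <= 300 iff k <= 37 * 300 / 485 = 22.8866
n_valid = floor(22.8866) = 22
(n_stale = 37 - 22 = 15)

22


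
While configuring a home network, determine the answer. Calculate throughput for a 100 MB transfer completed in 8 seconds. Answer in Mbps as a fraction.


Given: file = 100 MB, time = 8 s
File in Mb = 100 * 8 = 800 Mb
Throughput = 800 / 8 Mbps
Throughput = 100 Mbps

100


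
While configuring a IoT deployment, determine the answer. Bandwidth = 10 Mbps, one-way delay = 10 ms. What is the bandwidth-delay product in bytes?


Given: bandwidth = 10 Mbps, delay = 10 ms
BDP in bits = 10 * 10^6 * 10 / 1000
BDP in bits = 100000
BDP in bytes = 100000 / 8 = 12500

12500


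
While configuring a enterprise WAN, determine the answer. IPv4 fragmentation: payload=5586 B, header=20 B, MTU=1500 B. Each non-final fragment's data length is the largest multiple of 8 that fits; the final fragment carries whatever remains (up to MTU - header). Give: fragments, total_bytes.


Max data per non-final fragment = floor((MTU - header)/8)*8 = floor((1500 - 20)/8)*8 = floor(1480/8)*8 = 1480 B
Final fragment needs no 8-byte alignment: it can carry up to MTU - header = 1480 B
Non-final fragments needed = ceil((payload - 1480) / 1480) = ceil(4106/1480) = ceil(2.7743) = 3
Number of fragments = 3 + 1 = 4
Fragment sizes (data): 3 * 1480 B + 1146 B (last, 1146 <= 1480 OK)
Total bytes sent = payload + n_frags * header = 5586 + 4*20 = 5586 + 80 = 5666 B

4, 5666


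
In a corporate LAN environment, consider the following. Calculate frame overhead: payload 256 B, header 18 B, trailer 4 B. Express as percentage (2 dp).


Given: payload = 256 B, header = 18 B, trailer = 4 B
Overhead bytes = header + trailer = 18 + 4 = 22
Total frame = payload + overhead = 256 + 22 = 278
Overhead % = 22 / 278 * 100 = 7.9137% -> 7.91% (2 dp)

7.91


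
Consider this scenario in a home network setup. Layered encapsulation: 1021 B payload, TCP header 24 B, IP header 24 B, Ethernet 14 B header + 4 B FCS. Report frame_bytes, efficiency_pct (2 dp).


TCP segment = 1021 + 24 = 1045 B
IP packet = 1045 + 24 = 1069 B
Ethernet frame = 1069 + 14 + 4 = 1087 B
Efficiency = app / frame = 1021 / 1087 = 0.939282 = 93.9282% -> 93.93% (2 dp)

1087, 93.93


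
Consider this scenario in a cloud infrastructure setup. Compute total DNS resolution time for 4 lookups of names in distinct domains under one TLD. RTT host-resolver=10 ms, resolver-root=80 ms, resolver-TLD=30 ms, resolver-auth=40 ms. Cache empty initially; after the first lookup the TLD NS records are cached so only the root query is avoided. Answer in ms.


Lookup 1 (cold cache): local + root + TLD + auth = 10 + 80 + 30 + 40 = 160 ms
Lookups 2..4 (TLD NS cached -> skip root; new domain -> still ask TLD and auth): local + TLD + auth = 10 + 30 + 40 = 80 ms each
Remaining 3 lookups: 3 * 80 = 240 ms
Total = 160 + 240 = 400 ms

400


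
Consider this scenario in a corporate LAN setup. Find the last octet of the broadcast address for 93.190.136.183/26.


Given: IP = 93.190.136.183, prefix = /26
Host bits = 32 - 26 = 6
Network last octet = 183 AND mask = 128
Host part size = 2^6 - 1 = 63
Broadcast last octet = 128 OR 63 = 191

191


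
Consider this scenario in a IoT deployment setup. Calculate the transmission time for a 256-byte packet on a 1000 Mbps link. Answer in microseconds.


Given: packet = 256 bytes, bandwidth = 1000 Mbps
Packet in bits = 256 * 8 = 2048 bits
Bandwidth = 1000 * 10^6 = 1000000000 bps
Time = 2048 / 1000000000 seconds
Time in us = 2048 * 10^6 / 1000000000 = 2.048

2.048


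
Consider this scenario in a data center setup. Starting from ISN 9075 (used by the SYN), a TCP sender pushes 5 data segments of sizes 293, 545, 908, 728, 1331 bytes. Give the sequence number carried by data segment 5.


The SYN occupies sequence number ISN = 9075, so the first data byte is ISN + 1 = 9076.
SEQ of data segment i = (ISN + 1) + sum of payload sizes of segments 1..i-1.
Segment 1: SEQ = 9076, payload = 293 bytes
Segment 2: SEQ = 9369, payload = 545 bytes
Segment 3: SEQ = 9914, payload = 908 bytes
Segment 4: SEQ = 10822, payload = 728 bytes
Segment 5: SEQ = 11550, payload = 1331 bytes
SEQ of segment 5 = 9076 + 293 + 545 + 908 + 728 = 11550

11550


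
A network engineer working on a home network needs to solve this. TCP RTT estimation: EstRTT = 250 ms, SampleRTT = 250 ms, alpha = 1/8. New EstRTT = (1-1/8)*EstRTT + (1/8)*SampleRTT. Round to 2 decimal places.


Given: EstRTT = 250 ms, SampleRTT = 250 ms, alpha = 1/8
New EstRTT = (1 - alpha) * EstRTT + alpha * SampleRTT
(7/8) * 250 = 218.75
(1/8) * 250 = 31.25
New EstRTT = 218.75 + 31.25 = 250 ms -> 250.00 ms (2 dp)

250.00


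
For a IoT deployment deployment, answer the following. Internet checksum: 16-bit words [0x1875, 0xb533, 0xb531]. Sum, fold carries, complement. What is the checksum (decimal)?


Given words: [0x1875, 0xb533, 0xb531]
Step 1: Sum all words
Raw sum = 6261 + 46387 + 46385 = 99033
Step 2: Fold carry: (33497 + 1) = 33498
One's complement = ~33498 & 0xFFFF = 32037

32037


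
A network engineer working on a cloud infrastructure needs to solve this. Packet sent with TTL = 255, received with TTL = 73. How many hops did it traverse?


Given: initial TTL = 255, received TTL = 73
Hops = initial TTL - received TTL
Hops = 255 - 73 = 182

182


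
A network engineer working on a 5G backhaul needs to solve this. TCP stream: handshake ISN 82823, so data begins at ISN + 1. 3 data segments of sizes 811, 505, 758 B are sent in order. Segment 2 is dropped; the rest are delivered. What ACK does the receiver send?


SYN uses sequence number 82823; first data byte = ISN + 1 = 82824.
Segment 1: SEQ = 82824, len = 811 B, covers [82824, 83634]
Segment 2: SEQ = 83635, len = 505 B, covers [83635, 84139] [LOST]
Segment 3: SEQ = 84140, len = 758 B, covers [84140, 84897]
In-order data received: bytes [82824, 83634] (segments 1..1).
Segment 2 missing -> gap begins at byte 83635; later segments buffered out of order.
Cumulative ACK = next expected in-order byte = 82824 + 811 = 83635

83635


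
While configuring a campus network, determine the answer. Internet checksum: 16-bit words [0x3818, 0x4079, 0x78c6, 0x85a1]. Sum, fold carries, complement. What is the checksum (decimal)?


Given words: [0x3818, 0x4079, 0x78c6, 0x85a1]
Step 1: Sum all words
Raw sum = 14360 + 16505 + 30918 + 34209 = 95992
Step 2: Fold carry: (30456 + 1) = 30457
One's complement = ~30457 & 0xFFFF = 35078

35078


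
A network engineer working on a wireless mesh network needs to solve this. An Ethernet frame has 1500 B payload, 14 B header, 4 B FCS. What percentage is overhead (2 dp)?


Given: payload = 1500 B, header = 14 B, trailer = 4 B
Overhead bytes = header + trailer = 14 + 4 = 18
Total frame = payload + overhead = 1500 + 18 = 1518
Overhead % = 18 / 1518 * 100 = 1.1858% -> 1.19% (2 dp)

1.19


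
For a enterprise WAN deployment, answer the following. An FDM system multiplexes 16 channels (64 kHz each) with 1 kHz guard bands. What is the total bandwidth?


Given: 16 channels, 64 kHz each, guard = 1 kHz
Channel bandwidth = 16 * 64 = 1024 kHz
Guard bands = 15 gaps * 1 kHz = 15 kHz
Total = 1024 + 15 = 1039 kHz

1039


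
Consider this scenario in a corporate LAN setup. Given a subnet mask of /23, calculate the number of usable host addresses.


Given: subnet mask /23
Host bits = 32 - 23 = 9
Total addresses = 2^9 = 512
Usable hosts = 512 - 2 (network + broadcast) = 510

510


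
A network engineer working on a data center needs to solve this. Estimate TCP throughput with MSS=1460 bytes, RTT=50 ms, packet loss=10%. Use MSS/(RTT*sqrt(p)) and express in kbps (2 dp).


Given: MSS = 1460 bytes, RTT = 50 ms, loss = 10%
RTT in seconds = 50 / 1000 = 0.05
Loss rate = 10% = 0.1
sqrt(loss) = sqrt(0.1) = 0.316227766017
Throughput (bytes/s) = 1460 / (0.05 * 0.316227766017) = 92338.5077
Throughput (kbps) = 92338.5077 * 8 / 1000 = 738.708061 -> 738.71 kbps (2 dp)

738.71


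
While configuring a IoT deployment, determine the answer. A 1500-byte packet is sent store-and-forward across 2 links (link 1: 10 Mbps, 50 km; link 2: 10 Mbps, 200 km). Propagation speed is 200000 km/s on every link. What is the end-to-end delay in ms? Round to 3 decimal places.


Packet = 1500 bytes = 12000 bits. Store-and-forward: sum (t_trans + t_prop) per link.
Link 1: t_trans = 12000/(10*10^6) s = 1.2000 ms; t_prop = 50/200000 s = 0.2500 ms; subtotal = 1.4500 ms
Link 2: t_trans = 12000/(10*10^6) s = 1.2000 ms; t_prop = 200/200000 s = 1.0000 ms; subtotal = 2.2000 ms
End-to-end = 1.4500 + 2.2000 = 3.6500 ms -> 3.650 ms (3 dp)

3.650


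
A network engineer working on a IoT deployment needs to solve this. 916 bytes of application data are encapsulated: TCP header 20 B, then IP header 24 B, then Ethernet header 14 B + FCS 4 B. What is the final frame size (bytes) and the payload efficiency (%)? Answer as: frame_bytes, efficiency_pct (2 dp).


TCP segment = 916 + 20 = 936 B
IP packet = 936 + 24 = 960 B
Ethernet frame = 960 + 14 + 4 = 978 B
Efficiency = app / frame = 916 / 978 = 0.936605 = 93.6605% -> 93.66% (2 dp)

978, 93.66


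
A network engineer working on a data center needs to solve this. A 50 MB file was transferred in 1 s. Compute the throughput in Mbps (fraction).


Given: file = 50 MB, time = 1 s
File in Mb = 50 * 8 = 400 Mb
Throughput = 400 / 1 Mbps
Throughput = 400 Mbps

400


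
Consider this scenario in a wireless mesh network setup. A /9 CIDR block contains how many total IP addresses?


Given: CIDR prefix /9
Host bits = 32 - 9 = 23
Total addresses = 2^23 = 8388608

8388608


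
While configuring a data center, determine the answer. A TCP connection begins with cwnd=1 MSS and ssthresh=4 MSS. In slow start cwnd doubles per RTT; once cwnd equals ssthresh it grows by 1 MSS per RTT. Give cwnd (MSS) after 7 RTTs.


RTT 0: cwnd = 1 MSS (initial)
RTT 1: cwnd = 2 MSS (slow start, doubled)
RTT 2: cwnd = 4 MSS (slow start, doubled)
RTT 3: cwnd = 5 MSS (congestion avoidance, +1)
RTT 4: cwnd = 6 MSS (congestion avoidance, +1)
RTT 5: cwnd = 7 MSS (congestion avoidance, +1)
RTT 6: cwnd = 8 MSS (congestion avoidance, +1)
RTT 7: cwnd = 9 MSS (congestion avoidance, +1)

9


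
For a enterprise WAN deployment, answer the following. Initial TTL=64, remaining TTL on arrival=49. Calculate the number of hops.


Given: initial TTL = 64, received TTL = 49
Hops = initial TTL - received TTL
Hops = 64 - 49 = 15

15


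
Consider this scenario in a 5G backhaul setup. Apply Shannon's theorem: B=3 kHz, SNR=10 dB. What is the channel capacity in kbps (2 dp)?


Given: B = 3 kHz, SNR = 10 dB
SNR linear = 10^(10/10) = 10
1 + SNR = 11
log2(11) = 3.4594316186
C = 3 * 1000 * 3.4594316186 = 10378.2949 bps
C = 10.378295 kbps -> 10.38 kbps (2 dp)

10.38


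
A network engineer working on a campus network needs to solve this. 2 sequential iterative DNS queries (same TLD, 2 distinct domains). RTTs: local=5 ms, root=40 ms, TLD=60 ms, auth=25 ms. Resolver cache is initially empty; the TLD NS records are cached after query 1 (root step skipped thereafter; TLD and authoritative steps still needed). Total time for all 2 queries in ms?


Lookup 1 (cold cache): local + root + TLD + auth = 5 + 40 + 60 + 25 = 130 ms
Lookups 2..2 (TLD NS cached -> skip root; new domain -> still ask TLD and auth): local + TLD + auth = 5 + 60 + 25 = 90 ms each
Remaining 1 lookups: 1 * 90 = 90 ms
Total = 130 + 90 = 220 ms

220


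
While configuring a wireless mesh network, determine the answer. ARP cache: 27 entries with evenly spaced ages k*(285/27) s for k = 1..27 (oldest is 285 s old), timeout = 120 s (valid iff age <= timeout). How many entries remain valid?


Ages are k * 285/27 s for k = 1..27 (spacing = 10.5556 s).
Entry k is valid iff k * 285/27 <= 120 iff k <= 27 * 120 / 285 = 11.3684
n_valid = floor(11.3684) = 11
(n_stale = 27 - 11 = 16)

11


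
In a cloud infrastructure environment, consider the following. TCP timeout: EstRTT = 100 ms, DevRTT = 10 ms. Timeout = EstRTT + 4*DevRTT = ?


Given: EstRTT = 100 ms, DevRTT = 10 ms
Timeout = EstRTT + 4 * DevRTT
4 * DevRTT = 4 * 10 = 40
Timeout = 100 + 40 = 140 ms

140


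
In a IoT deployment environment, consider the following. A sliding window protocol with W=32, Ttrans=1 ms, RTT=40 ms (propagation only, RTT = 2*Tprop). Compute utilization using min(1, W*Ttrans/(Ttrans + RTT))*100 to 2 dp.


Given: W = 32, Ttrans = 1 ms, RTT = 40 ms (= 2 * Tprop, Tprop = 20 ms)
Cycle time = Ttrans + RTT = 1 + 40 = 41 ms (first packet sent until its ACK returns)
W * Ttrans = 32 * 1 = 32 ms of sending per cycle
W * Ttrans / (Ttrans + RTT) = 32 / 41 = 0.780488
U = min(1, 0.780488) = 0.780488
U% = 78.05%

78.05


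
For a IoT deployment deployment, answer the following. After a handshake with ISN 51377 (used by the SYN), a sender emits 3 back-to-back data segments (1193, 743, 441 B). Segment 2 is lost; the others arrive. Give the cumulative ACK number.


SYN uses sequence number 51377; first data byte = ISN + 1 = 51378.
Segment 1: SEQ = 51378, len = 1193 B, covers [51378, 52570]
Segment 2: SEQ = 52571, len = 743 B, covers [52571, 53313] [LOST]
Segment 3: SEQ = 53314, len = 441 B, covers [53314, 53754]
In-order data received: bytes [51378, 52570] (segments 1..1).
Segment 2 missing -> gap begins at byte 52571; later segments buffered out of order.
Cumulative ACK = next expected in-order byte = 51378 + 1193 = 52571

52571


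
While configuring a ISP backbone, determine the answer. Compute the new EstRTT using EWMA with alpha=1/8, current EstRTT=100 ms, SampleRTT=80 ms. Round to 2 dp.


Given: EstRTT = 100 ms, SampleRTT = 80 ms, alpha = 1/8
New EstRTT = (1 - alpha) * EstRTT + alpha * SampleRTT
(7/8) * 100 = 87.5
(1/8) * 80 = 10
New EstRTT = 87.5 + 10 = 97.5 ms -> 97.50 ms (2 dp)

97.50


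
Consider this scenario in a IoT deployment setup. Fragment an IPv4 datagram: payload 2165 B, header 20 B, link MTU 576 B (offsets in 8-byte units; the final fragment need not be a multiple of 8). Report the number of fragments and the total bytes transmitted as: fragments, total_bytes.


Max data per non-final fragment = floor((MTU - header)/8)*8 = floor((576 - 20)/8)*8 = floor(556/8)*8 = 552 B
Final fragment needs no 8-byte alignment: it can carry up to MTU - header = 556 B
Non-final fragments needed = ceil((payload - 556) / 552) = ceil(1609/552) = ceil(2.9149) = 3
Number of fragments = 3 + 1 = 4
Fragment sizes (data): 3 * 552 B + 509 B (last, 509 <= 556 OK)
Total bytes sent = payload + n_frags * header = 2165 + 4*20 = 2165 + 80 = 2245 B

4, 2245


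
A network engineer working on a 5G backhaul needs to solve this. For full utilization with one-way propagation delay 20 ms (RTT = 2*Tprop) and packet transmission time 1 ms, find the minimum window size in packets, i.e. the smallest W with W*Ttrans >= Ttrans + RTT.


Given: Ttrans = 1 ms, RTT = 40 ms (= 2 * Tprop, Tprop = 20 ms)
Time until first ACK returns = Ttrans + RTT = 1 + 40 = 41 ms
Need W * Ttrans >= Ttrans + RTT  ->  W >= (Ttrans + RTT) / Ttrans
(Ttrans + RTT) / Ttrans = 41 / 1 = 41
W_min = ceil(41) = 41

41


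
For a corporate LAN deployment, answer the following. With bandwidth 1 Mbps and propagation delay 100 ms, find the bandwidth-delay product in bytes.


Given: bandwidth = 1 Mbps, delay = 100 ms
BDP in bits = 1 * 10^6 * 100 / 1000
BDP in bits = 100000
BDP in bytes = 100000 / 8 = 12500

12500


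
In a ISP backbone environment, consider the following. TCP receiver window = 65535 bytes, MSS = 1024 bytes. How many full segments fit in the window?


Given: RWND = 65535 bytes, MSS = 1024 bytes
Full segments = floor(RWND / MSS)
Full segments = floor(65535 / 1024)
Full segments = floor(63.999) = 63

63


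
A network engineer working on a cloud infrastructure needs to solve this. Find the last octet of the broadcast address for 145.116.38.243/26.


Given: IP = 145.116.38.243, prefix = /26
Host bits = 32 - 26 = 6
Network last octet = 243 AND mask = 192
Host part size = 2^6 - 1 = 63
Broadcast last octet = 192 OR 63 = 255

255


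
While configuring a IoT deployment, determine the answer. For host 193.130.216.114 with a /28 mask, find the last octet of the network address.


Given: IP = 193.130.216.114, prefix = /28
Subnet mask = 255.255.255.240
Last octet of IP: 114
Last octet of mask: 240
Network last octet = 114 AND 240 = 112

112


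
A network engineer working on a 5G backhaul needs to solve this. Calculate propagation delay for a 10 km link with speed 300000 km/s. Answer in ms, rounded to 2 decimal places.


Given: distance = 10 km, speed = 300000 km/s
Delay = distance / speed = 10 / 300000 seconds
Delay in ms = 10 * 1000 / 300000
Delay = 0.0333 ms
Rounded to 2 dp = 0.03 ms

0.03


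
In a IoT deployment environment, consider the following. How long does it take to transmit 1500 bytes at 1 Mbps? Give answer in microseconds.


Given: packet = 1500 bytes, bandwidth = 1 Mbps
Packet in bits = 1500 * 8 = 12000 bits
Bandwidth = 1 * 10^6 = 1000000 bps
Time = 12000 / 1000000 seconds
Time in us = 12000 * 10^6 / 1000000 = 12000

12000


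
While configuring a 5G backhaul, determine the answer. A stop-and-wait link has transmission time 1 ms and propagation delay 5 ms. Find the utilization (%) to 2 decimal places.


Given: Ttrans = 1 ms, Tprop = 5 ms
RTT = 2 * Tprop = 2 * 5 = 10 ms
U = Ttrans / (Ttrans + RTT)
U = 1 / (1 + 10)
U = 1 / 11 = 0.090909
U% = 9.09%

9.09


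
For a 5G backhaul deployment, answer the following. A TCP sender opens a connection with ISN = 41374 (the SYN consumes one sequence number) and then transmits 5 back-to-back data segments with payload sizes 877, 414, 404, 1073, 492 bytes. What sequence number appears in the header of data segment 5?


The SYN occupies sequence number ISN = 41374, so the first data byte is ISN + 1 = 41375.
SEQ of data segment i = (ISN + 1) + sum of payload sizes of segments 1..i-1.
Segment 1: SEQ = 41375, payload = 877 bytes
Segment 2: SEQ = 42252, payload = 414 bytes
Segment 3: SEQ = 42666, payload = 404 bytes
Segment 4: SEQ = 43070, payload = 1073 bytes
Segment 5: SEQ = 44143, payload = 492 bytes
SEQ of segment 5 = 41375 + 877 + 414 + 404 + 1073 = 44143

44143


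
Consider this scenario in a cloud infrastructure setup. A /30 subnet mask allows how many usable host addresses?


Given: subnet mask /30
Host bits = 32 - 30 = 2
Total addresses = 2^2 = 4
Usable hosts = 4 - 2 (network + broadcast) = 2

2


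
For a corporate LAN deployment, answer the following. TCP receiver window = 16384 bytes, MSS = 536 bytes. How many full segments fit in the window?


Given: RWND = 16384 bytes, MSS = 536 bytes
Full segments = floor(RWND / MSS)
Full segments = floor(16384 / 536)
Full segments = floor(30.5672) = 30

30


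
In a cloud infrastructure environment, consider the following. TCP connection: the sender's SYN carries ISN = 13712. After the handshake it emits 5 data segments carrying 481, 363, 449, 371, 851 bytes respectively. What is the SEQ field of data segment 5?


The SYN occupies sequence number ISN = 13712, so the first data byte is ISN + 1 = 13713.
SEQ of data segment i = (ISN + 1) + sum of payload sizes of segments 1..i-1.
Segment 1: SEQ = 13713, payload = 481 bytes
Segment 2: SEQ = 14194, payload = 363 bytes
Segment 3: SEQ = 14557, payload = 449 bytes
Segment 4: SEQ = 15006, payload = 371 bytes
Segment 5: SEQ = 15377, payload = 851 bytes
SEQ of segment 5 = 13713 + 481 + 363 + 449 + 371 = 15377

15377


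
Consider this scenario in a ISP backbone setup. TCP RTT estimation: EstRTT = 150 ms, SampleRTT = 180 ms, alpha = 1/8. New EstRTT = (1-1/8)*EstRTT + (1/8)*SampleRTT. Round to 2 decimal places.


Given: EstRTT = 150 ms, SampleRTT = 180 ms, alpha = 1/8
New EstRTT = (1 - alpha) * EstRTT + alpha * SampleRTT
(7/8) * 150 = 131.25
(1/8) * 180 = 22.5
New EstRTT = 131.25 + 22.5 = 153.75 ms -> 153.75 ms (2 dp)

153.75


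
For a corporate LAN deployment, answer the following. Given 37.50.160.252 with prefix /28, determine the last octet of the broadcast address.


Given: IP = 37.50.160.252, prefix = /28
Host bits = 32 - 28 = 4
Network last octet = 252 AND mask = 240
Host part size = 2^4 - 1 = 15
Broadcast last octet = 240 OR 15 = 255

255


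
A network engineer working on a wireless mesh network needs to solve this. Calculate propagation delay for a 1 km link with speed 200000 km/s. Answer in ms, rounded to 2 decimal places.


Given: distance = 1 km, speed = 200000 km/s
Delay = distance / speed = 1 / 200000 seconds
Delay in ms = 1 * 1000 / 200000
Delay = 0.0050 ms
Rounded to 2 dp = 0.01 ms

0.01


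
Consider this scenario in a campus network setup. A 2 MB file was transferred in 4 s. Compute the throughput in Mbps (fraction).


Given: file = 2 MB, time = 4 s
File in Mb = 2 * 8 = 16 Mb
Throughput = 16 / 4 Mbps
Throughput = 4 Mbps

4


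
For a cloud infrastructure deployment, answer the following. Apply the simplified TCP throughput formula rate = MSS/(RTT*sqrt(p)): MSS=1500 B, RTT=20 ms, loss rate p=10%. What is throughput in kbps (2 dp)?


Given: MSS = 1500 bytes, RTT = 20 ms, loss = 10%
RTT in seconds = 20 / 1000 = 0.02
Loss rate = 10% = 0.1
sqrt(loss) = sqrt(0.1) = 0.316227766017
Throughput (bytes/s) = 1500 / (0.02 * 0.316227766017) = 237170.8245
Throughput (kbps) = 237170.8245 * 8 / 1000 = 1897.366596 -> 1897.37 kbps (2 dp)

1897.37


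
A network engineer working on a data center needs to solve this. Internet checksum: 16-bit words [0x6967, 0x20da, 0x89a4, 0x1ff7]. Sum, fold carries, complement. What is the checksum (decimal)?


Given words: [0x6967, 0x20da, 0x89a4, 0x1ff7]
Step 1: Sum all words
Raw sum = 26983 + 8410 + 35236 + 8183 = 78812
Step 2: Fold carry: (13276 + 1) = 13277
One's complement = ~13277 & 0xFFFF = 52258

52258


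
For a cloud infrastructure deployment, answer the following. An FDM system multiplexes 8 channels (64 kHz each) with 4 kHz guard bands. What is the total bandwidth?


Given: 8 channels, 64 kHz each, guard = 4 kHz
Channel bandwidth = 8 * 64 = 512 kHz
Guard bands = 7 gaps * 4 kHz = 28 kHz
Total = 512 + 28 = 540 kHz

540


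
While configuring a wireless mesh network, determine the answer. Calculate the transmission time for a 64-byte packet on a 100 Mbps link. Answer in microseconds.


Given: packet = 64 bytes, bandwidth = 100 Mbps
Packet in bits = 64 * 8 = 512 bits
Bandwidth = 100 * 10^6 = 100000000 bps
Time = 512 / 100000000 seconds
Time in us = 512 * 10^6 / 100000000 = 5.12

5.12


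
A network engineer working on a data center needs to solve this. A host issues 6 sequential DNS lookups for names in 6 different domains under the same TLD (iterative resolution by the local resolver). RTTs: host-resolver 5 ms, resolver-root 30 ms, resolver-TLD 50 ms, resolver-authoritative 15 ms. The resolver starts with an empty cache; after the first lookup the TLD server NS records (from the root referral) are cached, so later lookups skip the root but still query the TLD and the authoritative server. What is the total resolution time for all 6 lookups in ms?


Lookup 1 (cold cache): local + root + TLD + auth = 5 + 30 + 50 + 15 = 100 ms
Lookups 2..6 (TLD NS cached -> skip root; new domain -> still ask TLD and auth): local + TLD + auth = 5 + 50 + 15 = 70 ms each
Remaining 5 lookups: 5 * 70 = 350 ms
Total = 100 + 350 = 450 ms

450


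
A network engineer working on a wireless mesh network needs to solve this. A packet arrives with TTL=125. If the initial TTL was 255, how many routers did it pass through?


Given: initial TTL = 255, received TTL = 125
Hops = initial TTL - received TTL
Hops = 255 - 125 = 130

130


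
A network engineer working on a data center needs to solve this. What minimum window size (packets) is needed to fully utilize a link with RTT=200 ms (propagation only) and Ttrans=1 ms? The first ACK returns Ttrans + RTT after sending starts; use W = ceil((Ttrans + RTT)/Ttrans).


Given: Ttrans = 1 ms, RTT = 200 ms (= 2 * Tprop, Tprop = 100 ms)
Time until first ACK returns = Ttrans + RTT = 1 + 200 = 201 ms
Need W * Ttrans >= Ttrans + RTT  ->  W >= (Ttrans + RTT) / Ttrans
(Ttrans + RTT) / Ttrans = 201 / 1 = 201
W_min = ceil(201) = 201

201


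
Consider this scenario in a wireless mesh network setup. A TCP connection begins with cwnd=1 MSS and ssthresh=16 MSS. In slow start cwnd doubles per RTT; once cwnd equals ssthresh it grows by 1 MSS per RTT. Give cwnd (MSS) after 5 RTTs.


RTT 0: cwnd = 1 MSS (initial)
RTT 1: cwnd = 2 MSS (slow start, doubled)
RTT 2: cwnd = 4 MSS (slow start, doubled)
RTT 3: cwnd = 8 MSS (slow start, doubled)
RTT 4: cwnd = 16 MSS (slow start, doubled)
RTT 5: cwnd = 17 MSS (congestion avoidance, +1)

17


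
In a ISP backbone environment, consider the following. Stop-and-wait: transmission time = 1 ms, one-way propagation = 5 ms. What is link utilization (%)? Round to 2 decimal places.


Given: Ttrans = 1 ms, Tprop = 5 ms
RTT = 2 * Tprop = 2 * 5 = 10 ms
U = Ttrans / (Ttrans + RTT)
U = 1 / (1 + 10)
U = 1 / 11 = 0.090909
U% = 9.09%

9.09


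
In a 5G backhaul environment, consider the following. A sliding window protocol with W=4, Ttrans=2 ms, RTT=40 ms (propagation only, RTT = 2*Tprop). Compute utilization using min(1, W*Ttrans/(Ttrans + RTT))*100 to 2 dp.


Given: W = 4, Ttrans = 2 ms, RTT = 40 ms (= 2 * Tprop, Tprop = 20 ms)
Cycle time = Ttrans + RTT = 2 + 40 = 42 ms (first packet sent until its ACK returns)
W * Ttrans = 4 * 2 = 8 ms of sending per cycle
W * Ttrans / (Ttrans + RTT) = 8 / 42 = 0.190476
U = min(1, 0.190476) = 0.190476
U% = 19.05%

19.05


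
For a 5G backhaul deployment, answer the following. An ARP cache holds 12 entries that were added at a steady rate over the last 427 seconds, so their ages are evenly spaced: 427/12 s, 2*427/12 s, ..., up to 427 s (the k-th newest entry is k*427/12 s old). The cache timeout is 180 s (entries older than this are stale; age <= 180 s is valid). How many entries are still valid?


Ages are k * 427/12 s for k = 1..12 (spacing = 35.5833 s).
Entry k is valid iff k * 427/12 <= 180 iff k <= 12 * 180 / 427 = 5.0585
n_valid = floor(5.0585) = 5
(n_stale = 12 - 5 = 7)

5


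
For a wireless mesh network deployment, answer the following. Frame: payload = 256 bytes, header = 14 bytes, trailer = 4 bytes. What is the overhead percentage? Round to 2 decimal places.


Given: payload = 256 B, header = 14 B, trailer = 4 B
Overhead bytes = header + trailer = 14 + 4 = 18
Total frame = payload + overhead = 256 + 18 = 274
Overhead % = 18 / 274 * 100 = 6.5693% -> 6.57% (2 dp)

6.57


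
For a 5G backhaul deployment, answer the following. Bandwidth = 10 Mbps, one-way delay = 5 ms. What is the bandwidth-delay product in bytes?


Given: bandwidth = 10 Mbps, delay = 5 ms
BDP in bits = 10 * 10^6 * 5 / 1000
BDP in bits = 50000
BDP in bytes = 50000 / 8 = 6250

6250


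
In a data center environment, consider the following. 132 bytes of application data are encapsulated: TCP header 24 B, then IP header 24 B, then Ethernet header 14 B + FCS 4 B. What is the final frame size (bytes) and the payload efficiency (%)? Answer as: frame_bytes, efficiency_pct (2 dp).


TCP segment = 132 + 24 = 156 B
IP packet = 156 + 24 = 180 B
Ethernet frame = 180 + 14 + 4 = 198 B
Efficiency = app / frame = 132 / 198 = 0.666667 = 66.6667% -> 66.67% (2 dp)

198, 66.67


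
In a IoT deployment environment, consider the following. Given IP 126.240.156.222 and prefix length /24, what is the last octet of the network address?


Given: IP = 126.240.156.222, prefix = /24
Subnet mask = 255.255.255.0
Last octet of IP: 222
Last octet of mask: 0
Network last octet = 222 AND 0 = 0

0


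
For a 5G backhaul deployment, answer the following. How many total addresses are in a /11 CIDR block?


Given: CIDR prefix /11
Host bits = 32 - 11 = 21
Total addresses = 2^21 = 2097152

2097152


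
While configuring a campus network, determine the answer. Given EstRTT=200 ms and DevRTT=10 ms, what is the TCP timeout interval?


Given: EstRTT = 200 ms, DevRTT = 10 ms
Timeout = EstRTT + 4 * DevRTT
4 * DevRTT = 4 * 10 = 40
Timeout = 200 + 40 = 240 ms

240


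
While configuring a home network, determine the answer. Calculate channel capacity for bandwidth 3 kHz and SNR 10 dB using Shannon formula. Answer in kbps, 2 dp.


Given: B = 3 kHz, SNR = 10 dB
SNR linear = 10^(10/10) = 10
1 + SNR = 11
log2(11) = 3.4594316186
C = 3 * 1000 * 3.4594316186 = 10378.2949 bps
C = 10.378295 kbps -> 10.38 kbps (2 dp)

10.38


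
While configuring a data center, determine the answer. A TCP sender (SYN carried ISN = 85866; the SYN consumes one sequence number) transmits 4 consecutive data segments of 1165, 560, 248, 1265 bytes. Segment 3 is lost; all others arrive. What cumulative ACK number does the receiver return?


SYN uses sequence number 85866; first data byte = ISN + 1 = 85867.
Segment 1: SEQ = 85867, len = 1165 B, covers [85867, 87031]
Segment 2: SEQ = 87032, len = 560 B, covers [87032, 87591]
Segment 3: SEQ = 87592, len = 248 B, covers [87592, 87839] [LOST]
Segment 4: SEQ = 87840, len = 1265 B, covers [87840, 89104]
In-order data received: bytes [85867, 87591] (segments 1..2).
Segment 3 missing -> gap begins at byte 87592; later segments buffered out of order.
Cumulative ACK = next expected in-order byte = 85867 + 1165 + 560 = 87592

87592


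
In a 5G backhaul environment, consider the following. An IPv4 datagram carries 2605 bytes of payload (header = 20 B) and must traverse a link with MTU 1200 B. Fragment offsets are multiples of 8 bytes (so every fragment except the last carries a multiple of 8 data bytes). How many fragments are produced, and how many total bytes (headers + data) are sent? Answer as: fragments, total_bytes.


Max data per non-final fragment = floor((MTU - header)/8)*8 = floor((1200 - 20)/8)*8 = floor(1180/8)*8 = 1176 B
Final fragment needs no 8-byte alignment: it can carry up to MTU - header = 1180 B
Non-final fragments needed = ceil((payload - 1180) / 1176) = ceil(1425/1176) = ceil(1.2117) = 2
Number of fragments = 2 + 1 = 3
Fragment sizes (data): 2 * 1176 B + 253 B (last, 253 <= 1180 OK)
Total bytes sent = payload + n_frags * header = 2605 + 3*20 = 2605 + 60 = 2665 B

3, 2665


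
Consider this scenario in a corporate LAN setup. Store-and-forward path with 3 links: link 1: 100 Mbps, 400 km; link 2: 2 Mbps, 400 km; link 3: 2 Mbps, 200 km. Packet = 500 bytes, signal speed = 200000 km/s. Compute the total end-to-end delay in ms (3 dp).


Packet = 500 bytes = 4000 bits. Store-and-forward: sum (t_trans + t_prop) per link.
Link 1: t_trans = 4000/(100*10^6) s = 0.0400 ms; t_prop = 400/200000 s = 2.0000 ms; subtotal = 2.0400 ms
Link 2: t_trans = 4000/(2*10^6) s = 2.0000 ms; t_prop = 400/200000 s = 2.0000 ms; subtotal = 4.0000 ms
Link 3: t_trans = 4000/(2*10^6) s = 2.0000 ms; t_prop = 200/200000 s = 1.0000 ms; subtotal = 3.0000 ms
End-to-end = 2.0400 + 4.0000 + 3.0000 = 9.0400 ms -> 9.040 ms (3 dp)

9.040


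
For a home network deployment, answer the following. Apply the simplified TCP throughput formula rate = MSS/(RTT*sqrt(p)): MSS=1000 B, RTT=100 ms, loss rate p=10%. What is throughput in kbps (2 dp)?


Given: MSS = 1000 bytes, RTT = 100 ms, loss = 10%
RTT in seconds = 100 / 1000 = 0.1
Loss rate = 10% = 0.1
sqrt(loss) = sqrt(0.1) = 0.316227766017
Throughput (bytes/s) = 1000 / (0.1 * 0.316227766017) = 31622.7766
Throughput (kbps) = 31622.7766 * 8 / 1000 = 252.982213 -> 252.98 kbps (2 dp)

252.98


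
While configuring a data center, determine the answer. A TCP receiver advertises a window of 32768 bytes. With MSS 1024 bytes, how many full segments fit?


Given: RWND = 32768 bytes, MSS = 1024 bytes
Full segments = floor(RWND / MSS)
Full segments = floor(32768 / 1024)
Full segments = floor(32.0) = 32

32


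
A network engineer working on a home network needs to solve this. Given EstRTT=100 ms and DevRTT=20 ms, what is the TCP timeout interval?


Given: EstRTT = 100 ms, DevRTT = 20 ms
Timeout = EstRTT + 4 * DevRTT
4 * DevRTT = 4 * 20 = 80
Timeout = 100 + 80 = 180 ms

180


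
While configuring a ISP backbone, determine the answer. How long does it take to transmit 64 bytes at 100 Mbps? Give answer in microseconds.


Given: packet = 64 bytes, bandwidth = 100 Mbps
Packet in bits = 64 * 8 = 512 bits
Bandwidth = 100 * 10^6 = 100000000 bps
Time = 512 / 100000000 seconds
Time in us = 512 * 10^6 / 100000000 = 5.12

5.12


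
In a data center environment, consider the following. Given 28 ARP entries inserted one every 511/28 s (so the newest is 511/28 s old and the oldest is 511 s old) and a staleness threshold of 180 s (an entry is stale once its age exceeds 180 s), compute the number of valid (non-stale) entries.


Ages are k * 511/28 s for k = 1..28 (spacing = 18.2500 s).
Entry k is valid iff k * 511/28 <= 180 iff k <= 28 * 180 / 511 = 9.8630
n_valid = floor(9.8630) = 9
(n_stale = 28 - 9 = 19)

9


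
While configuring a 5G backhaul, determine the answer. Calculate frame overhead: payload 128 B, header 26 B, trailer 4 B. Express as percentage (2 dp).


Given: payload = 128 B, header = 26 B, trailer = 4 B
Overhead bytes = header + trailer = 26 + 4 = 30
Total frame = payload + overhead = 128 + 30 = 158
Overhead % = 30 / 158 * 100 = 18.9873% -> 18.99% (2 dp)

18.99


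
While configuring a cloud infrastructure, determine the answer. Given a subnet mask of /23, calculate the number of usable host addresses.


Given: subnet mask /23
Host bits = 32 - 23 = 9
Total addresses = 2^9 = 512
Usable hosts = 512 - 2 (network + broadcast) = 510

510


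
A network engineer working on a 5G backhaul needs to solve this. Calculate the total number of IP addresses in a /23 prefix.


Given: CIDR prefix /23
Host bits = 32 - 23 = 9
Total addresses = 2^9 = 512

512


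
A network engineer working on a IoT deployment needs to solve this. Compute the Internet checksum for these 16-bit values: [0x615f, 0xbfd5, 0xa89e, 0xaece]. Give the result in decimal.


Given words: [0x615f, 0xbfd5, 0xa89e, 0xaece]
Step 1: Sum all words
Raw sum = 24927 + 49109 + 43166 + 44750 = 161952
Step 2: Fold carry: (30880 + 2) = 30882
One's complement = ~30882 & 0xFFFF = 34653

34653
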